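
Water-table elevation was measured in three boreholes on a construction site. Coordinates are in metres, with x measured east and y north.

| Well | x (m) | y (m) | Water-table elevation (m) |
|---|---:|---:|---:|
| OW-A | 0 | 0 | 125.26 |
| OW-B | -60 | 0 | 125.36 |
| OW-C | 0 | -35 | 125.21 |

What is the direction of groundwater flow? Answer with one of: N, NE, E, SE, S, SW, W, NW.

∂h/∂x = (125.36 − 125.26) / (-60 − 0) = -0.001667
∂h/∂y = (125.21 − 125.26) / (-35 − 0) = +0.001429
Flow = −∇h = (+0.001667 east, -0.001429 north), which points southeast.

SE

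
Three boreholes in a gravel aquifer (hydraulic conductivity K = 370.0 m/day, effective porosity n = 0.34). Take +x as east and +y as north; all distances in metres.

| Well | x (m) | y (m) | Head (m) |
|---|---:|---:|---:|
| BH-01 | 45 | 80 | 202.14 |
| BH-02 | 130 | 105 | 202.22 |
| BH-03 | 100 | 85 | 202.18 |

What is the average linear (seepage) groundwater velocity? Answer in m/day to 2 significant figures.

Three-point gradient (reference BH-01): Δ to BH-02 = (85, 25, +0.08), Δ to BH-03 = (55, 5, +0.04).
∂h/∂x = +0.0006316, ∂h/∂y = +0.001053 (det = -950).
|∇h| = √(0.0006316² + 0.001053²) = 0.001228
Seepage velocity v = K·i/n = 370.0 × 0.001228 / 0.34 = 1.336 m/day.

1.3 m/day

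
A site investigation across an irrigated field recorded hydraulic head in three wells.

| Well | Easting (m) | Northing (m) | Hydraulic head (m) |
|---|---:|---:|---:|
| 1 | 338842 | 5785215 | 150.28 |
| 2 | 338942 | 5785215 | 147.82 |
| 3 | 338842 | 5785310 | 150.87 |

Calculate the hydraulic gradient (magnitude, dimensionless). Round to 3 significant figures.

0.0254

∂h/∂x = (147.82 − 150.28) / (338942 − 338842) = -0.02460
∂h/∂y = (150.87 − 150.28) / (5785310 − 5785215) = +0.006211
|∇h| = √(-0.02460² + 0.006211²) = 0.02537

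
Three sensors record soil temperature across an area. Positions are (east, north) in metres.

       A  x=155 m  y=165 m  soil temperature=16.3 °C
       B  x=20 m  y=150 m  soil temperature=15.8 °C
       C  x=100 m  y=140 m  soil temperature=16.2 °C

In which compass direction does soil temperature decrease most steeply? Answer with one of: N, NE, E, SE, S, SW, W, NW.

NW

With T = a·x + b·y + c and A as origin, the differences give:
  (-135)·a + (-15)·b = -0.5
  (-55)·a + (-25)·b = -0.1
Eliminate b (×(-25) and ×(-15), subtract): 2550·a = 11.00 → a = ∂T/∂x = +0.004314
Back-substitute: b = ∂T/∂y = -0.005490.
Steepest decrease is along −∇f = (-0.004314 E, +0.005490 N) → northwest.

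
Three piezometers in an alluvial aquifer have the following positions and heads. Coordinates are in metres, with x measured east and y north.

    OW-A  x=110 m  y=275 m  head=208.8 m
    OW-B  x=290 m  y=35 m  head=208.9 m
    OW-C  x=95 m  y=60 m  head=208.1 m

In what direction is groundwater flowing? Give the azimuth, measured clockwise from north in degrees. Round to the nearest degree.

Taking OW-A as reference: OW-B−OW-A = (180, -240, +0.1); OW-C−OW-A = (-15, -215, -0.7).
Solve a·Δx + b·Δy = Δh: det = 180·(-215) − (-15)·(-240) = -42300.
∂h/∂x = [(+0.1)·(-215) − (-0.7)·(-240)] / -42300 = +0.004480
∂h/∂y = [180·(-0.7) − (-15)·(+0.1)] / -42300 = +0.002943
Flow direction (−∇h) has components (-0.004480 E, -0.002943 N).
Azimuth = atan2(E, N) = atan2(-0.004480, -0.002943) = 236.7° ≈ 237°.

237°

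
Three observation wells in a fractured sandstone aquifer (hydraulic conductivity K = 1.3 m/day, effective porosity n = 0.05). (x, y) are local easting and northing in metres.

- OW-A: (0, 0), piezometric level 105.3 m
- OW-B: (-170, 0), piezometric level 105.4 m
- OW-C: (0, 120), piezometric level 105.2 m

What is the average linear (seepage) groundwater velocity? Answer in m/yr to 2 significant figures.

∂h/∂x = (105.4 − 105.3) / (-170 − 0) = -0.0005882
∂h/∂y = (105.2 − 105.3) / (120 − 0) = -0.0008333
|∇h| = √(-0.0005882² + -0.0008333²) = 0.00102
Seepage velocity v = K·i/n = 1.3 × 0.00102 / 0.05 = 0.02652 m/day = 9.686 m/yr.

9.7 m/yr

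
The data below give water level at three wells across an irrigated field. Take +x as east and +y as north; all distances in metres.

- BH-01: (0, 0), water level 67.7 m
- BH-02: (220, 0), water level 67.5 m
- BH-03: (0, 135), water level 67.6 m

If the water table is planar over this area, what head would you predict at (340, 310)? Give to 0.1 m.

∂h/∂x = (67.5 − 67.7) / (220 − 0) = -0.0009091
∂h/∂y = (67.6 − 67.7) / (135 − 0) = -0.0007407
h(340, 310) = 67.7 + (-0.0009091)·(340) + (-0.0007407)·(310) = 67.7 -0.309 -0.230 = 67.161 m.

67.2 m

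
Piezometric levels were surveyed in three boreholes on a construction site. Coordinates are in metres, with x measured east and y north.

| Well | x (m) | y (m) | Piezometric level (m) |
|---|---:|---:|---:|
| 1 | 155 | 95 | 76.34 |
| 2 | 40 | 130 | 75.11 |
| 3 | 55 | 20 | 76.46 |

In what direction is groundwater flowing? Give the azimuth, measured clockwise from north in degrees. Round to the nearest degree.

Three-point gradient (reference 1): Δ to 2 = (-115, 35, -1.23), Δ to 3 = (-100, -75, +0.12).
∂h/∂x = +0.007262, ∂h/∂y = -0.01128 (det = 12125).
Flow direction (−∇h) has components (-0.007262 E, +0.01128 N).
Azimuth = atan2(E, N) = atan2(-0.007262, +0.01128) = 327.2° ≈ 327°.

327°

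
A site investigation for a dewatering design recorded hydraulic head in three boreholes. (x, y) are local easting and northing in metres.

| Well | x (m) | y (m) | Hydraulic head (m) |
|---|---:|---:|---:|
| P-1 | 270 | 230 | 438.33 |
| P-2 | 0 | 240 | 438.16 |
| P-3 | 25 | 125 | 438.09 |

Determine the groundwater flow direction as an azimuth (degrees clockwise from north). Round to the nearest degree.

221°

Taking P-1 as reference: P-2−P-1 = (-270, 10, -0.17); P-3−P-1 = (-245, -105, -0.24).
Determinant of the coordinate differences = (-270)·(-105) − (-245)·10 = 30800.
∂h/∂x = [(-0.17)·(-105) − (-0.24)·10] / 30800 = +0.0006575
∂h/∂y = [(-270)·(-0.24) − (-245)·(-0.17)] / 30800 = +0.0007516
Flow direction (−∇h) has components (-0.0006575 E, -0.0007516 N).
Azimuth = atan2(E, N) = atan2(-0.0006575, -0.0007516) = 221.2° ≈ 221°.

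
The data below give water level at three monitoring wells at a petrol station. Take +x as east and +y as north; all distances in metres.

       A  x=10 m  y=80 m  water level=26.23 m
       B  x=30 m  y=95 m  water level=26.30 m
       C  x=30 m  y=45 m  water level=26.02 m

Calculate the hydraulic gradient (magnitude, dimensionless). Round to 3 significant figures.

0.00564

With h = a·x + b·y + c and A as origin, the differences give:
  20·a + 15·b = +0.07
  20·a + (-35)·b = -0.21
Eliminate b (×(-35) and ×15, subtract): -1000·a = 0.700 → a = ∂h/∂x = -0.0007000
Back-substitute: b = ∂h/∂y = +0.005600.
|∇h| = √(-0.0007000² + 0.005600²) = 0.005644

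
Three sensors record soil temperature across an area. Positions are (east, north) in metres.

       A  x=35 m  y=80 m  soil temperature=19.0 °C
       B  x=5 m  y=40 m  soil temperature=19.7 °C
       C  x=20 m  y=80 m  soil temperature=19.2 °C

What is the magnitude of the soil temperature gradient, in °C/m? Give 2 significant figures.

With T = a·x + b·y + c and A as origin, the differences give:
  (-30)·a + (-40)·b = +0.7
  (-15)·a + 0·b = +0.2
Eliminate b (×0 and ×(-40), subtract): -600·a = 8.00 → a = ∂T/∂x = -0.01333
Back-substitute: b = ∂T/∂y = -0.007500.
|∇f| = √(-0.01333² + -0.007500²) = 0.0153 °C/m

0.015 °C/m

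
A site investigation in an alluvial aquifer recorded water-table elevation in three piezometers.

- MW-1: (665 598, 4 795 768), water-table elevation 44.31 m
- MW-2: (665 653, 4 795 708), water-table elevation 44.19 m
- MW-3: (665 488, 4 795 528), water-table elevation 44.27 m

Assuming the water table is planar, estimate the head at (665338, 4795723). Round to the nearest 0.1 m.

44.6 m

Differences from MW-1: to MW-2 (Δx, Δy, Δh) = (55, -60, -0.12); to MW-3 = (-110, -240, -0.04).
Determinant of the coordinate differences = 55·(-240) − (-110)·(-60) = -19800.
∂h/∂x = [(-0.12)·(-240) − (-0.04)·(-60)] / -19800 = -0.001333
∂h/∂y = [55·(-0.04) − (-110)·(-0.12)] / -19800 = +0.0007778
h(665338, 4795723) = 44.31 + (-0.001333)·(-260) + (+0.0007778)·(-45) = 44.31 +0.347 -0.035 = 44.622 m.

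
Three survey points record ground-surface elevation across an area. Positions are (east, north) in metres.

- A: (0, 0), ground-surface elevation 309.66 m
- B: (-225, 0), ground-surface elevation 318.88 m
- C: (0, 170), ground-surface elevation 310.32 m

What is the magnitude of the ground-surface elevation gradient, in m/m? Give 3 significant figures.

∂z/∂x = (318.88 − 309.66) / (-225 − 0) = -0.04098
∂z/∂y = (310.32 − 309.66) / (170 − 0) = +0.003882
|∇f| = √(-0.04098² + 0.003882²) = 0.04116 m/m

0.0412 m/m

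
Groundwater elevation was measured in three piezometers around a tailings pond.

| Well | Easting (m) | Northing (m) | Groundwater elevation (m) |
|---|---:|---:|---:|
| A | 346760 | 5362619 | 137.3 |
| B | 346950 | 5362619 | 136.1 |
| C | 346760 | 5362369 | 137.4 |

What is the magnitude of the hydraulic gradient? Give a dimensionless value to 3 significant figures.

0.00633

∂h/∂x = (136.1 − 137.3) / (346950 − 346760) = -0.006316
∂h/∂y = (137.4 − 137.3) / (5362369 − 5362619) = -0.0004000
|∇h| = √(-0.006316² + -0.0004000²) = 0.006329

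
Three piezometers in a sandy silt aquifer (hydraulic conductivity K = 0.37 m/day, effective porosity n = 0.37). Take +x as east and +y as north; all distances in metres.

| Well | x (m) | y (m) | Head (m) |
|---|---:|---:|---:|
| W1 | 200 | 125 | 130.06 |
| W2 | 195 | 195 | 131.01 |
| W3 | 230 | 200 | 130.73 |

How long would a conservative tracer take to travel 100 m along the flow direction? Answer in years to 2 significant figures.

17 years

Taking W1 as reference: W2−W1 = (-5, 70, +0.95); W3−W1 = (30, 75, +0.67).
Determinant of the coordinate differences = (-5)·75 − 30·70 = -2475.
∂h/∂x = [(+0.95)·75 − (+0.67)·70] / -2475 = -0.009838
∂h/∂y = [(-5)·(+0.67) − 30·(+0.95)] / -2475 = +0.01287
|∇h| = √(-0.009838² + 0.01287²) = 0.0162
Seepage velocity v = K·i/n = 0.37 × 0.0162 / 0.37 = 0.0162 m/day.
t = 100 / 0.0162 = 6173 days = 16.9 years.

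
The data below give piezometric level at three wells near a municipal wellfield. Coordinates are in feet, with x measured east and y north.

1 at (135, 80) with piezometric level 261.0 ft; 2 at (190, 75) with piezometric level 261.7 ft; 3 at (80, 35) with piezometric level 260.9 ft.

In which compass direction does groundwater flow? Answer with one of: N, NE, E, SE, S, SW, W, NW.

Three-point gradient (reference 1): Δ to 2 = (55, -5, +0.7), Δ to 3 = (-55, -45, -0.1).
∂h/∂x = +0.01164, ∂h/∂y = -0.01200 (det = -2750).
Flow = −∇h = (-0.01164 east, +0.01200 north), which points northwest.

NW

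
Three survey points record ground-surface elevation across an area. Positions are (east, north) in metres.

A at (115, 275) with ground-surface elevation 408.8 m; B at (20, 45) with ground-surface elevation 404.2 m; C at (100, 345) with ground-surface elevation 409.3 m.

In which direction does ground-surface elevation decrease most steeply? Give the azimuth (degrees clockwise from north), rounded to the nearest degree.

241°

Taking A as reference: B−A = (-95, -230, -4.6); C−A = (-15, 70, +0.5).
Solve a·Δx + b·Δy = Δz: det = (-95)·70 − (-15)·(-230) = -10100.
∂z/∂x = [(-4.6)·70 − (+0.5)·(-230)] / -10100 = +0.02050
∂z/∂y = [(-95)·(+0.5) − (-15)·(-4.6)] / -10100 = +0.01153
Steepest decrease is along −∇f: components (-0.02050 E, -0.01153 N).
Azimuth = atan2(-0.02050, -0.01153) = 240.6° ≈ 241°.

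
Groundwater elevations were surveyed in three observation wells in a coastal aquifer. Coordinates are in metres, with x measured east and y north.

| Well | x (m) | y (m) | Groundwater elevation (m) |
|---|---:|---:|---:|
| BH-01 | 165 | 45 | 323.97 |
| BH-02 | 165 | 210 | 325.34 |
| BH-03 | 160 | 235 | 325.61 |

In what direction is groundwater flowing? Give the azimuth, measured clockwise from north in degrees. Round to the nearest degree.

Taking BH-01 as reference: BH-02−BH-01 = (0, 165, +1.37); BH-03−BH-01 = (-5, 190, +1.64).
Determinant of the coordinate differences = 0·190 − (-5)·165 = 825.
∂h/∂x = [(+1.37)·190 − (+1.64)·165] / 825 = -0.01248
∂h/∂y = [0·(+1.64) − (-5)·(+1.37)] / 825 = +0.008303
Flow direction (−∇h) has components (+0.01248 E, -0.008303 N).
Azimuth = atan2(E, N) = atan2(+0.01248, -0.008303) = 123.6° ≈ 124°.

124°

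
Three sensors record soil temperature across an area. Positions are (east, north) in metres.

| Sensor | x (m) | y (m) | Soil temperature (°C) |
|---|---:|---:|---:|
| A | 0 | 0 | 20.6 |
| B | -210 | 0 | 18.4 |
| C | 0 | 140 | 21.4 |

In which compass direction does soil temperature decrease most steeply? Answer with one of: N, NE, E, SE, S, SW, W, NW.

SW

∂T/∂x = (18.4 − 20.6) / (-210 − 0) = +0.01048
∂T/∂y = (21.4 − 20.6) / (140 − 0) = +0.005714
Steepest decrease is along −∇f = (-0.01048 E, -0.005714 N) → southwest.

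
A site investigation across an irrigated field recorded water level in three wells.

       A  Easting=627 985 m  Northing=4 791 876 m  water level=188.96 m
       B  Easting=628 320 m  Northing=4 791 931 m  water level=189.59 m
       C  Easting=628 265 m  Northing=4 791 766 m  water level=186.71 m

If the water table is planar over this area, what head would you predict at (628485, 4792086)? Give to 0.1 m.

192.2 m

Taking A as reference: B−A = (335, 55, +0.63); C−A = (280, -110, -2.25).
Determinant of the coordinate differences = 335·(-110) − 280·55 = -52250.
∂h/∂x = [(+0.63)·(-110) − (-2.25)·55] / -52250 = -0.001042
∂h/∂y = [335·(-2.25) − 280·(+0.63)] / -52250 = +0.01780
h(628485, 4792086) = 188.96 + (-0.001042)·(500) + (+0.01780)·(210) = 188.96 -0.521 +3.738 = 192.177 m.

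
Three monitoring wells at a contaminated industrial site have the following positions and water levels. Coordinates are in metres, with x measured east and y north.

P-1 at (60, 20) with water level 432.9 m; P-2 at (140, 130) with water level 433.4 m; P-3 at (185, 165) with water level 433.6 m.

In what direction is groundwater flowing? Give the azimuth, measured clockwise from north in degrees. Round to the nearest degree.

215°

With h = a·x + b·y + c and P-1 as origin, the differences give:
  80·a + 110·b = +0.5
  125·a + 145·b = +0.7
Eliminate b (×145 and ×110, subtract): -2150·a = -4.50 → a = ∂h/∂x = +0.002093
Back-substitute: b = ∂h/∂y = +0.003023.
Flow direction (−∇h) has components (-0.002093 E, -0.003023 N).
Azimuth = atan2(E, N) = atan2(-0.002093, -0.003023) = 214.7° ≈ 215°.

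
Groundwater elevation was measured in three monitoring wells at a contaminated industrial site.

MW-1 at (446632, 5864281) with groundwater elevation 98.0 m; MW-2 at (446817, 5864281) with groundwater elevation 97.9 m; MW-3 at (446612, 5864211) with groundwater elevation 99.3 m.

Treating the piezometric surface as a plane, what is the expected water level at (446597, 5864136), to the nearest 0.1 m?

100.7 m

With h = a·x + b·y + c and MW-1 as origin, the differences give:
  185·a + 0·b = -0.1
  (-20)·a + (-70)·b = +1.3
Eliminate b (×(-70) and ×0, subtract): -12950·a = 7.00 → a = ∂h/∂x = -0.0005405
Back-substitute: b = ∂h/∂y = -0.01842.
h(446597, 5864136) = 98.0 + (-0.0005405)·(-35) + (-0.01842)·(-145) = 98.0 +0.019 +2.670 = 100.689 m.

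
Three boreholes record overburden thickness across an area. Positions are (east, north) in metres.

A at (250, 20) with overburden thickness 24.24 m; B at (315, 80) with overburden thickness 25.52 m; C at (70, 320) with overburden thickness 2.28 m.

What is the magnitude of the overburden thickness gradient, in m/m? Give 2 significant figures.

Differences from A: to B (Δx, Δy, Δh) = (65, 60, +1.28); to C = (-180, 300, -21.96).
Solve a·Δx + b·Δy = Δd: det = 65·300 − (-180)·60 = 30300.
∂d/∂x = [(+1.28)·300 − (-21.96)·60] / 30300 = +0.05616
∂d/∂y = [65·(-21.96) − (-180)·(+1.28)] / 30300 = -0.03950
|∇f| = √(0.05616² + -0.03950²) = 0.06866 m/m

0.069 m/m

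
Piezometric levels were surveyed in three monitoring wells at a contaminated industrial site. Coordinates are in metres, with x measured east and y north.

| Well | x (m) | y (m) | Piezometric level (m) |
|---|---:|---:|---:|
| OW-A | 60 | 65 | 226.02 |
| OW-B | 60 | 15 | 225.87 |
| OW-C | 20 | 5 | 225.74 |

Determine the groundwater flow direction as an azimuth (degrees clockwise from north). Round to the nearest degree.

220°

Taking OW-A as reference: OW-B−OW-A = (0, -50, -0.15); OW-C−OW-A = (-40, -60, -0.28).
Solve a·Δx + b·Δy = Δh: det = 0·(-60) − (-40)·(-50) = -2000.
∂h/∂x = [(-0.15)·(-60) − (-0.28)·(-50)] / -2000 = +0.002500
∂h/∂y = [0·(-0.28) − (-40)·(-0.15)] / -2000 = +0.003000
Flow direction (−∇h) has components (-0.002500 E, -0.003000 N).
Azimuth = atan2(E, N) = atan2(-0.002500, -0.003000) = 219.8° ≈ 220°.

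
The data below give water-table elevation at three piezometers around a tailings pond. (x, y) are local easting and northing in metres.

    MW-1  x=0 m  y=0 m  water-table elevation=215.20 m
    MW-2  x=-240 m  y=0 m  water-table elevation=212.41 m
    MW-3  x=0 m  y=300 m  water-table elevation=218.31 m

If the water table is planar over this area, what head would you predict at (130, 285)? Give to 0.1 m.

219.7 m

∂h/∂x = (212.41 − 215.20) / (-240 − 0) = +0.01162
∂h/∂y = (218.31 − 215.20) / (300 − 0) = +0.01037
h(130, 285) = 215.20 + (+0.01162)·(130) + (+0.01037)·(285) = 215.20 +1.511 +2.955 = 219.666 m.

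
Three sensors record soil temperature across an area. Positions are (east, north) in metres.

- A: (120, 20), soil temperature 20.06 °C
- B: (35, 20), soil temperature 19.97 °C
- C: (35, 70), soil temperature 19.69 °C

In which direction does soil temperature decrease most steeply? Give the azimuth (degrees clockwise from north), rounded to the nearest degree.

349°

With T = a·x + b·y + c and A as origin, the differences give:
  (-85)·a + 0·b = -0.09
  (-85)·a + 50·b = -0.37
Eliminate b (×50 and ×0, subtract): -4250·a = -4.500 → a = ∂T/∂x = +0.001059
Back-substitute: b = ∂T/∂y = -0.005600.
Steepest decrease is along −∇f: components (-0.001059 E, +0.005600 N).
Azimuth = atan2(-0.001059, +0.005600) = 349.3° ≈ 349°.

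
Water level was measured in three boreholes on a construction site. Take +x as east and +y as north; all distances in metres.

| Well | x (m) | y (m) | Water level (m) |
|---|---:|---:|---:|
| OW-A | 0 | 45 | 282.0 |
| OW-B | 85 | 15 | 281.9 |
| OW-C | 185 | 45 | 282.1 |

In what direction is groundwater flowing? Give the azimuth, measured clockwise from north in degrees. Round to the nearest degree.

Differences from OW-A: to OW-B (Δx, Δy, Δh) = (85, -30, -0.1); to OW-C = (185, 0, +0.1).
Solve a·Δx + b·Δy = Δh: det = 85·0 − 185·(-30) = 5550.
∂h/∂x = [(-0.1)·0 − (+0.1)·(-30)] / 5550 = +0.0005405
∂h/∂y = [85·(+0.1) − 185·(-0.1)] / 5550 = +0.004865
Flow direction (−∇h) has components (-0.0005405 E, -0.004865 N).
Azimuth = atan2(E, N) = atan2(-0.0005405, -0.004865) = 186.3° ≈ 186°.

186°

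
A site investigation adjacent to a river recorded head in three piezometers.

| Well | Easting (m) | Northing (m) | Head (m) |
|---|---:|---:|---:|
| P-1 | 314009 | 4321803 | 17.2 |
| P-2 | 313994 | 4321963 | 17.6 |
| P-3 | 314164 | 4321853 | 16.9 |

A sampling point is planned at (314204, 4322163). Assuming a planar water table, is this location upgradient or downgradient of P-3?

Taking P-1 as reference: P-2−P-1 = (-15, 160, +0.4); P-3−P-1 = (155, 50, -0.3).
Solve a·Δx + b·Δy = Δh: det = (-15)·50 − 155·160 = -25550.
∂h/∂x = [(+0.4)·50 − (-0.3)·160] / -25550 = -0.002661
∂h/∂y = [(-15)·(-0.3) − 155·(+0.4)] / -25550 = +0.002250
Head at (314204, 4322163) = 17.2 + (-0.002661)·(195) + (+0.002250)·(360) = 17.49 m.
That is higher than the 16.9 m at P-3, so the point is upgradient.

upgradient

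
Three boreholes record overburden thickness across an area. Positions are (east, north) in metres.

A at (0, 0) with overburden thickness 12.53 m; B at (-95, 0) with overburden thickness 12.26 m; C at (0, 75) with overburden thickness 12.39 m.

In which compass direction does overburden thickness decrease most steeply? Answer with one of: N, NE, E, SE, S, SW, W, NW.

NW

∂d/∂x = (12.26 − 12.53) / (-95 − 0) = +0.002842
∂d/∂y = (12.39 − 12.53) / (75 − 0) = -0.001867
Steepest decrease is along −∇f = (-0.002842 E, +0.001867 N) → northwest.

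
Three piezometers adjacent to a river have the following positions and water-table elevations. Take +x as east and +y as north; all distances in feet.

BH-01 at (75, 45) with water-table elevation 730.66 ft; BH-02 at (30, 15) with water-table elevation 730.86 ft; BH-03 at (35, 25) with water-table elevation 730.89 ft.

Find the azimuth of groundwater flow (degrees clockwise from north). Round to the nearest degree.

Three-point gradient (reference BH-01): Δ to BH-02 = (-45, -30, +0.20), Δ to BH-03 = (-40, -20, +0.23).
∂h/∂x = -0.009667, ∂h/∂y = +0.007833 (det = -300).
Flow direction (−∇h) has components (+0.009667 E, -0.007833 N).
Azimuth = atan2(E, N) = atan2(+0.009667, -0.007833) = 129.0° ≈ 129°.

129°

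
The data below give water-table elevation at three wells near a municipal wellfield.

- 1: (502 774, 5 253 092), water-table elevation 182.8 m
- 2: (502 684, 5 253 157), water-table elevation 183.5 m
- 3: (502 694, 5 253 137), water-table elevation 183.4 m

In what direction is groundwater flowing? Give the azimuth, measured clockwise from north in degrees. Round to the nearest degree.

105°

With h = a·x + b·y + c and 1 as origin, the differences give:
  (-90)·a + 65·b = +0.7
  (-80)·a + 45·b = +0.6
Eliminate b (×45 and ×65, subtract): 1150·a = -7.50 → a = ∂h/∂x = -0.006522
Back-substitute: b = ∂h/∂y = +0.001739.
Flow direction (−∇h) has components (+0.006522 E, -0.001739 N).
Azimuth = atan2(E, N) = atan2(+0.006522, -0.001739) = 104.9° ≈ 105°.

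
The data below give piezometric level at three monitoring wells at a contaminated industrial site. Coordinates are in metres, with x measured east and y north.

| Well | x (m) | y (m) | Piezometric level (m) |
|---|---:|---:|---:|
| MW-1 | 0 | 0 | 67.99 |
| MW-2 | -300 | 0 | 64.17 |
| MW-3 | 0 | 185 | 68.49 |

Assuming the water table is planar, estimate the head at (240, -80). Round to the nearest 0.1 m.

∂h/∂x = (64.17 − 67.99) / (-300 − 0) = +0.01273
∂h/∂y = (68.49 − 67.99) / (185 − 0) = +0.002703
h(240, -80) = 67.99 + (+0.01273)·(240) + (+0.002703)·(-80) = 67.99 +3.056 -0.216 = 70.830 m.

70.8 m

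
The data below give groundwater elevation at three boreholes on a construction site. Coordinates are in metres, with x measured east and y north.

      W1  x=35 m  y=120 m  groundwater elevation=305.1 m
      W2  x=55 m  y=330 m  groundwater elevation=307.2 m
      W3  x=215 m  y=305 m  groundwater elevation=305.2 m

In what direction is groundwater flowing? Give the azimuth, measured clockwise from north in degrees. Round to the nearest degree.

136°

Taking W1 as reference: W2−W1 = (20, 210, +2.1); W3−W1 = (180, 185, +0.1).
Determinant of the coordinate differences = 20·185 − 180·210 = -34100.
∂h/∂x = [(+2.1)·185 − (+0.1)·210] / -34100 = -0.01078
∂h/∂y = [20·(+0.1) − 180·(+2.1)] / -34100 = +0.01103
Flow direction (−∇h) has components (+0.01078 E, -0.01103 N).
Azimuth = atan2(E, N) = atan2(+0.01078, -0.01103) = 135.7° ≈ 136°.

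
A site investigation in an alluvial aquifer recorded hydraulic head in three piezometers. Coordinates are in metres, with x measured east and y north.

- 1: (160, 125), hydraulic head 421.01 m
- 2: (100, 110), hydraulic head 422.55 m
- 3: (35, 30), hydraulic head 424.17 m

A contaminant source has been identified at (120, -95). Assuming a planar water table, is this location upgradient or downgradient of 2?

With h = a·x + b·y + c and 1 as origin, the differences give:
  (-60)·a + (-15)·b = +1.54
  (-125)·a + (-95)·b = +3.16
Eliminate b (×(-95) and ×(-15), subtract): 3825·a = -98.900 → a = ∂h/∂x = -0.02586
Back-substitute: b = ∂h/∂y = +0.0007582.
Head at (120, -95) = 421.01 + (-0.02586)·(-40) + (+0.0007582)·(-220) = 421.88 m.
That is lower than the 422.55 m at 2, so the point is downgradient.

downgradient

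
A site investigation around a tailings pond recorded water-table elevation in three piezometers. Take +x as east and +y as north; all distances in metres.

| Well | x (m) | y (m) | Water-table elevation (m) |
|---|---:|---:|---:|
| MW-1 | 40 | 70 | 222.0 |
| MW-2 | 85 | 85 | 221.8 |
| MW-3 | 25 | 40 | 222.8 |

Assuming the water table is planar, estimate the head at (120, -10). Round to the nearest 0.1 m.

Taking MW-1 as reference: MW-2−MW-1 = (45, 15, -0.2); MW-3−MW-1 = (-15, -30, +0.8).
Determinant of the coordinate differences = 45·(-30) − (-15)·15 = -1125.
∂h/∂x = [(-0.2)·(-30) − (+0.8)·15] / -1125 = +0.005333
∂h/∂y = [45·(+0.8) − (-15)·(-0.2)] / -1125 = -0.02933
h(120, -10) = 222.0 + (+0.005333)·(80) + (-0.02933)·(-80) = 222.0 +0.427 +2.347 = 224.773 m.

224.8 m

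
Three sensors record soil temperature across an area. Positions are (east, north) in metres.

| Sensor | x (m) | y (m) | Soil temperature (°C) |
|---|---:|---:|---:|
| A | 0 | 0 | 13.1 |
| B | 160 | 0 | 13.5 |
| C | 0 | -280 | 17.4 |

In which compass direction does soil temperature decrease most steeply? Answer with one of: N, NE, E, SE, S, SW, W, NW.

N

∂T/∂x = (13.5 − 13.1) / (160 − 0) = +0.002500
∂T/∂y = (17.4 − 13.1) / (-280 − 0) = -0.01536
Steepest decrease is along −∇f = (-0.002500 E, +0.01536 N) → north.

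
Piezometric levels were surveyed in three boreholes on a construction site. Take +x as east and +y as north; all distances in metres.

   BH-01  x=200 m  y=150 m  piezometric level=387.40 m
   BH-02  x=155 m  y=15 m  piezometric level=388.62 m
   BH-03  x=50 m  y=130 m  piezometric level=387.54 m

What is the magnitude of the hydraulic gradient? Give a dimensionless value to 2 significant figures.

0.0091

Taking BH-01 as reference: BH-02−BH-01 = (-45, -135, +1.22); BH-03−BH-01 = (-150, -20, +0.14).
Solve a·Δx + b·Δy = Δh: det = (-45)·(-20) − (-150)·(-135) = -19350.
∂h/∂x = [(+1.22)·(-20) − (+0.14)·(-135)] / -19350 = +0.0002842
∂h/∂y = [(-45)·(+0.14) − (-150)·(+1.22)] / -19350 = -0.009132
|∇h| = √(0.0002842² + -0.009132²) = 0.009136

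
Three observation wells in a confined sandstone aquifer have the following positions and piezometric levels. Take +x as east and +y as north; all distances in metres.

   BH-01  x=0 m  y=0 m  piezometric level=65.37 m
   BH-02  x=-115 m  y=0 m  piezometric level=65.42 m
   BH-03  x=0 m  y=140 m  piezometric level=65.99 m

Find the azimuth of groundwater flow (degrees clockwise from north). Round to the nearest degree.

∂h/∂x = (65.42 − 65.37) / (-115 − 0) = -0.0004348
∂h/∂y = (65.99 − 65.37) / (140 − 0) = +0.004429
Flow direction (−∇h) has components (+0.0004348 E, -0.004429 N).
Azimuth = atan2(E, N) = atan2(+0.0004348, -0.004429) = 174.4° ≈ 174°.

174°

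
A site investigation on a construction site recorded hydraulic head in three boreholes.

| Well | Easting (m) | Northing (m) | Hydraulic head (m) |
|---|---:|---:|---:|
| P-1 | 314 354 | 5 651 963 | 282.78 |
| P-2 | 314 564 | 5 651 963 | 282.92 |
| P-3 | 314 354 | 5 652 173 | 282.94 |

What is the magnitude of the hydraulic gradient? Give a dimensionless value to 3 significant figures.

∂h/∂x = (282.92 − 282.78) / (314564 − 314354) = +0.0006667
∂h/∂y = (282.94 − 282.78) / (5652173 − 5651963) = +0.0007619
|∇h| = √(0.0006667² + 0.0007619²) = 0.001012

0.00101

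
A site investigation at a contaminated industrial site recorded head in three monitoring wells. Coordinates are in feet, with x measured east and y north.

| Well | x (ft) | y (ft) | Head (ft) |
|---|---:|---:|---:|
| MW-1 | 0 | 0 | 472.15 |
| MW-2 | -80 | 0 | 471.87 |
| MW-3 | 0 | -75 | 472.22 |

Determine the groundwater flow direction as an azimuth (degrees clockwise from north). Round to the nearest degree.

285°

∂h/∂x = (471.87 − 472.15) / (-80 − 0) = +0.003500
∂h/∂y = (472.22 − 472.15) / (-75 − 0) = -0.0009333
Flow direction (−∇h) has components (-0.003500 E, +0.0009333 N).
Azimuth = atan2(E, N) = atan2(-0.003500, +0.0009333) = 284.9° ≈ 285°.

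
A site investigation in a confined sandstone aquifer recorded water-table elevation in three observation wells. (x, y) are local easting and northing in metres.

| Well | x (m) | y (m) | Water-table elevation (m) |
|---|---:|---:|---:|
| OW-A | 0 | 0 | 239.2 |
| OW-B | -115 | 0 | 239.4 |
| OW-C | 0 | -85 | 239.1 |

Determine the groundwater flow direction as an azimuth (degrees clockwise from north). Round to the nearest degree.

124°

∂h/∂x = (239.4 − 239.2) / (-115 − 0) = -0.001739
∂h/∂y = (239.1 − 239.2) / (-85 − 0) = +0.001176
Flow direction (−∇h) has components (+0.001739 E, -0.001176 N).
Azimuth = atan2(E, N) = atan2(+0.001739, -0.001176) = 124.1° ≈ 124°.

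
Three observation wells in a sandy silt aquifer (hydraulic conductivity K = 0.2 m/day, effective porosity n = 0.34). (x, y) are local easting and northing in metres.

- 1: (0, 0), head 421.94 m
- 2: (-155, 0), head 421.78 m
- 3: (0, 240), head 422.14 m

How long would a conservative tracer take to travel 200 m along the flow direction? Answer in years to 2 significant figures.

700 years

∂h/∂x = (421.78 − 421.94) / (-155 − 0) = +0.001032
∂h/∂y = (422.14 − 421.94) / (240 − 0) = +0.0008333
|∇h| = √(0.001032² + 0.0008333²) = 0.001326
Seepage velocity v = K·i/n = 0.2 × 0.001326 / 0.34 = 0.00078 m/day.
t = 200 / 0.00078 = 2.564e+05 days = 702 years.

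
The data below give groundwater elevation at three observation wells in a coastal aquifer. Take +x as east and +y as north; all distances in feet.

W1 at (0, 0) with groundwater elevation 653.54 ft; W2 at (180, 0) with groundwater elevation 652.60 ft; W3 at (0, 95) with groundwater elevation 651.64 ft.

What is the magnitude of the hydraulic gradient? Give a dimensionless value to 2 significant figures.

0.021

∂h/∂x = (652.60 − 653.54) / (180 − 0) = -0.005222
∂h/∂y = (651.64 − 653.54) / (95 − 0) = -0.02000
|∇h| = √(-0.005222² + -0.02000²) = 0.02067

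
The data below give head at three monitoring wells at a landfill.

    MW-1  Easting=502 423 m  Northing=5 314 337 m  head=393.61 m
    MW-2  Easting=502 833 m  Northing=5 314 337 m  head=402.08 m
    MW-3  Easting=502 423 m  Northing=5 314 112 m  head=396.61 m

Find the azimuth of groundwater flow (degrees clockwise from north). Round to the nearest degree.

∂h/∂x = (402.08 − 393.61) / (502833 − 502423) = +0.02066
∂h/∂y = (396.61 − 393.61) / (5314112 − 5314337) = -0.01333
Flow direction (−∇h) has components (-0.02066 E, +0.01333 N).
Azimuth = atan2(E, N) = atan2(-0.02066, +0.01333) = 302.8° ≈ 303°.

303°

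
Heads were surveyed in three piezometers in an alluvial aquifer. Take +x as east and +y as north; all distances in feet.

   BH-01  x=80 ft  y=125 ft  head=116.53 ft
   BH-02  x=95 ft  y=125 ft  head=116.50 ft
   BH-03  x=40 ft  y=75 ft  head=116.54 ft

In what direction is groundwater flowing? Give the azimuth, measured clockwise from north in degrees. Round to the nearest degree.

125°

With h = a·x + b·y + c and BH-01 as origin, the differences give:
  15·a + 0·b = -0.03
  (-40)·a + (-50)·b = +0.01
Eliminate b (×(-50) and ×0, subtract): -750·a = 1.500 → a = ∂h/∂x = -0.002000
Back-substitute: b = ∂h/∂y = +0.001400.
Flow direction (−∇h) has components (+0.002000 E, -0.001400 N).
Azimuth = atan2(E, N) = atan2(+0.002000, -0.001400) = 125.0° ≈ 125°.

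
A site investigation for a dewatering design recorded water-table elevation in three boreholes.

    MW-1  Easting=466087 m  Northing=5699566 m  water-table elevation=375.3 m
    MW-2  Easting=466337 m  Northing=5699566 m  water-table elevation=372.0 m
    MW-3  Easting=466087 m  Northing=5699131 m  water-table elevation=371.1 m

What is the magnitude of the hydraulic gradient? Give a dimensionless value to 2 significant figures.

∂h/∂x = (372.0 − 375.3) / (466337 − 466087) = -0.01320
∂h/∂y = (371.1 − 375.3) / (5699131 − 5699566) = +0.009655
|∇h| = √(-0.01320² + 0.009655²) = 0.01635

0.016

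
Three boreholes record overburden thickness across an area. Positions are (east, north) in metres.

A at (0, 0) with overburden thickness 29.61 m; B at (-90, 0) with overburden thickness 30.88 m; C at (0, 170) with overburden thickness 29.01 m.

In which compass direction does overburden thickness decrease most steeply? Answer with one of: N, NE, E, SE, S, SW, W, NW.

E

∂d/∂x = (30.88 − 29.61) / (-90 − 0) = -0.01411
∂d/∂y = (29.01 − 29.61) / (170 − 0) = -0.003529
Steepest decrease is along −∇f = (+0.01411 E, +0.003529 N) → east.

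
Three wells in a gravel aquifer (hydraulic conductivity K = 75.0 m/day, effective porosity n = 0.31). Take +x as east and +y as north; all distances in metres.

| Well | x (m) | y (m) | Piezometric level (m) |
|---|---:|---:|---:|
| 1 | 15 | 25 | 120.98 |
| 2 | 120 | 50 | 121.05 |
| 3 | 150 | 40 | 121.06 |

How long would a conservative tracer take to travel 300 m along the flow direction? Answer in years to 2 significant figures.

Differences from 1: to 2 (Δx, Δy, Δh) = (105, 25, +0.07); to 3 = (135, 15, +0.08).
Solve a·Δx + b·Δy = Δh: det = 105·15 − 135·25 = -1800.
∂h/∂x = [(+0.07)·15 − (+0.08)·25] / -1800 = +0.0005278
∂h/∂y = [105·(+0.08) − 135·(+0.07)] / -1800 = +0.0005833
|∇h| = √(0.0005278² + 0.0005833²) = 0.0007866
Seepage velocity v = K·i/n = 75.0 × 0.0007866 / 0.31 = 0.1903 m/day.
t = 300 / 0.1903 = 1576 days = 4.31 years.

4.3 years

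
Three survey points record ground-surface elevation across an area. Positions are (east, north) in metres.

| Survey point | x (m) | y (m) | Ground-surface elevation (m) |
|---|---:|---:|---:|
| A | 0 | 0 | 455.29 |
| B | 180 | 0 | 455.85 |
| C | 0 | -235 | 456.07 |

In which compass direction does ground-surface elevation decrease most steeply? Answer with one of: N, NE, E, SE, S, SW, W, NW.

NW

∂z/∂x = (455.85 − 455.29) / (180 − 0) = +0.003111
∂z/∂y = (456.07 − 455.29) / (-235 − 0) = -0.003319
Steepest decrease is along −∇f = (-0.003111 E, +0.003319 N) → northwest.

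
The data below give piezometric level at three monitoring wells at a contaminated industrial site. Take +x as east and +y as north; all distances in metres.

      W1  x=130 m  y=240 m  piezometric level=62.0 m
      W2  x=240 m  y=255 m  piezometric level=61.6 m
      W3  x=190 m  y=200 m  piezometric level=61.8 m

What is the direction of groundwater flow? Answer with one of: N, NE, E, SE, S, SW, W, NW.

Three-point gradient (reference W1): Δ to W2 = (110, 15, -0.4), Δ to W3 = (60, -40, -0.2).
∂h/∂x = -0.003585, ∂h/∂y = -0.0003774 (det = -5300).
Flow = −∇h = (+0.003585 east, +0.0003774 north), which points east.

E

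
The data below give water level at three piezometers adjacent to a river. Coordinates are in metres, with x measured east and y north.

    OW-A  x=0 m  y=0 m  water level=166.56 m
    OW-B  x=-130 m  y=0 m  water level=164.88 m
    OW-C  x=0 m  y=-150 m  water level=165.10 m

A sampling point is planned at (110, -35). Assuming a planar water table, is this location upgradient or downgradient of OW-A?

upgradient

∂h/∂x = (164.88 − 166.56) / (-130 − 0) = +0.01292
∂h/∂y = (165.10 − 166.56) / (-150 − 0) = +0.009733
Head at (110, -35) = 166.56 + (+0.01292)·(110) + (+0.009733)·(-35) = 167.64 m.
That is higher than the 166.56 m at OW-A, so the point is upgradient.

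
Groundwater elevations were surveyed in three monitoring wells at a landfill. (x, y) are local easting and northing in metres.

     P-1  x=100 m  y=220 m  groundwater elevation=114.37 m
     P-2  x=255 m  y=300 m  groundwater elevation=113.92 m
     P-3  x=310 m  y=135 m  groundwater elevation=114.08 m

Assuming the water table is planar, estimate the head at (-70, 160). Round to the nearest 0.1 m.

Differences from P-1: to P-2 (Δx, Δy, Δh) = (155, 80, -0.45); to P-3 = (210, -85, -0.29).
Solve a·Δx + b·Δy = Δh: det = 155·(-85) − 210·80 = -29975.
∂h/∂x = [(-0.45)·(-85) − (-0.29)·80] / -29975 = -0.002050
∂h/∂y = [155·(-0.29) − 210·(-0.45)] / -29975 = -0.001653
h(-70, 160) = 114.37 + (-0.002050)·(-170) + (-0.001653)·(-60) = 114.37 +0.349 +0.099 = 114.818 m.

114.8 m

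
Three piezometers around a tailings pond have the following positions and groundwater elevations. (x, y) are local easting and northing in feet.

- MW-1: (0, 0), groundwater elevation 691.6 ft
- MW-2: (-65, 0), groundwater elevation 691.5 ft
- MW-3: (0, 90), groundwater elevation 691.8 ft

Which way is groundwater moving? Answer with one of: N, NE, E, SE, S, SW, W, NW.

∂h/∂x = (691.5 − 691.6) / (-65 − 0) = +0.001538
∂h/∂y = (691.8 − 691.6) / (90 − 0) = +0.002222
Flow = −∇h = (-0.001538 east, -0.002222 north), which points southwest.

SW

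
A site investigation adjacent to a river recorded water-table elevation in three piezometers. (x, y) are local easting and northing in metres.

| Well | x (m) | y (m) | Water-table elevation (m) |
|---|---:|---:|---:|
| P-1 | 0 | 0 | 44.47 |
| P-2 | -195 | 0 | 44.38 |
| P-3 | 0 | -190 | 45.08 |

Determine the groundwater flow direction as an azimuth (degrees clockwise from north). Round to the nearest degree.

352°

∂h/∂x = (44.38 − 44.47) / (-195 − 0) = +0.0004615
∂h/∂y = (45.08 − 44.47) / (-190 − 0) = -0.003211
Flow direction (−∇h) has components (-0.0004615 E, +0.003211 N).
Azimuth = atan2(E, N) = atan2(-0.0004615, +0.003211) = 351.8° ≈ 352°.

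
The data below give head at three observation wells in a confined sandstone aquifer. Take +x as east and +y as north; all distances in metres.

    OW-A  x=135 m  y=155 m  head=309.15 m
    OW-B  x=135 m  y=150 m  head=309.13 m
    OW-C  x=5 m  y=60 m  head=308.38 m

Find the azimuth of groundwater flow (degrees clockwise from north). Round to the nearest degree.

217°

Differences from OW-A: to OW-B (Δx, Δy, Δh) = (0, -5, -0.02); to OW-C = (-130, -95, -0.77).
Determinant of the coordinate differences = 0·(-95) − (-130)·(-5) = -650.
∂h/∂x = [(-0.02)·(-95) − (-0.77)·(-5)] / -650 = +0.003000
∂h/∂y = [0·(-0.77) − (-130)·(-0.02)] / -650 = +0.004000
Flow direction (−∇h) has components (-0.003000 E, -0.004000 N).
Azimuth = atan2(E, N) = atan2(-0.003000, -0.004000) = 216.9° ≈ 217°.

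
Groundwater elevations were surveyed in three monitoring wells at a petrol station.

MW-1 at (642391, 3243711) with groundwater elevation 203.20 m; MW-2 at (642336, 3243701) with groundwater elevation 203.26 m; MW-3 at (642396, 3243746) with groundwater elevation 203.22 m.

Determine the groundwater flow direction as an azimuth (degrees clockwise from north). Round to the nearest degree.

121°

With h = a·x + b·y + c and MW-1 as origin, the differences give:
  (-55)·a + (-10)·b = +0.06
  5·a + 35·b = +0.02
Eliminate b (×35 and ×(-10), subtract): -1875·a = 2.300 → a = ∂h/∂x = -0.001227
Back-substitute: b = ∂h/∂y = +0.0007467.
Flow direction (−∇h) has components (+0.001227 E, -0.0007467 N).
Azimuth = atan2(E, N) = atan2(+0.001227, -0.0007467) = 121.3° ≈ 121°.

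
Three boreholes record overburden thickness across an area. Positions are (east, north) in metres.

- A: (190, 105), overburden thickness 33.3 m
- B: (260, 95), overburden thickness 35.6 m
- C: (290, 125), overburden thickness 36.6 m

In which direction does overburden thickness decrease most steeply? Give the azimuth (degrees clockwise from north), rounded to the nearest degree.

Differences from A: to B (Δx, Δy, Δh) = (70, -10, +2.3); to C = (100, 20, +3.3).
Solve a·Δx + b·Δy = Δd: det = 70·20 − 100·(-10) = 2400.
∂d/∂x = [(+2.3)·20 − (+3.3)·(-10)] / 2400 = +0.03292
∂d/∂y = [70·(+3.3) − 100·(+2.3)] / 2400 = +0.0004167
Steepest decrease is along −∇f: components (-0.03292 E, -0.0004167 N).
Azimuth = atan2(-0.03292, -0.0004167) = 269.3° ≈ 269°.

269°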